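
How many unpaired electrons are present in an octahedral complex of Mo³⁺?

3

Mo³⁺: group 6, so d-count = 6 − 3 = 3.
Configuration: t2g^3 e_g^0, giving 3 unpaired electrons.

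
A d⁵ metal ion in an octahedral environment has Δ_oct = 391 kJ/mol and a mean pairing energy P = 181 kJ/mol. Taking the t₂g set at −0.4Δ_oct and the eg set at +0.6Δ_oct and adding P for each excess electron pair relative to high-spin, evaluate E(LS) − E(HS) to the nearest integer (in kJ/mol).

-420

High-spin: t₂g³ eg², CFSE = 0.0Δ_oct = 0 kJ/mol.
Low-spin: t₂g⁵ eg⁰, orbital CFSE = -2.0Δ_oct = -782 kJ/mol; plus 2 excess pairs × P = +362 kJ/mol; total -420 kJ/mol.
The difference is -420 − (0) = -420 kJ/mol, so low-spin lies lower.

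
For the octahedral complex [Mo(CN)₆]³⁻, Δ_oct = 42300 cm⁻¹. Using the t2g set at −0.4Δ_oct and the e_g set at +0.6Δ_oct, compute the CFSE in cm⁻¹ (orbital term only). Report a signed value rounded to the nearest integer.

-50760

Each CN⁻ contributes -1; 6 × (-1) = -6. With overall charge -3, Mo is in the +3 oxidation state.
Mo sits in group 6; removing 3 electrons leaves Mo³⁺ with 6 − 3 = 3 d electrons.
For octahedral d³ the high- and low-spin configurations coincide.
Electron filling gives t2g^3 e_g^0.
The orbital stabilization is -1.2Δ_oct = -1.2 × 42300 = -50760 cm⁻¹.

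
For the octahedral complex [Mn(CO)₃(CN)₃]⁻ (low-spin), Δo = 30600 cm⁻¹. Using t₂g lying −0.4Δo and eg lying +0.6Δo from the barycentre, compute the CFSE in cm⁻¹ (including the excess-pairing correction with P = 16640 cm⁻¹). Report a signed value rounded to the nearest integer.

-27920

Ligand charges: 3×(+0) from CO and 3×(-1) from CN⁻ sum to -3; with overall charge -1, Mn is +2.
Mn is in group 7, so Mn²⁺ is d⁵ (7 − 2 = 5).
Configuration: t₂g⁵ eg⁰.
CFSE(orbital) = 5×(-0.4Δo) + 0×(0.6Δo) = -2.0Δo; with Δo = 30600 cm⁻¹ that is -61200 cm⁻¹.
Pairing penalty: 2 pairs vs 0 in the high-spin reference → 2 extra × P = 33280 cm⁻¹.
Net CFSE = -61200 + 33280 = -27920 cm⁻¹.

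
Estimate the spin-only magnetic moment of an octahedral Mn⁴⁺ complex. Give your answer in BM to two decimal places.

3.87 BM

Mn is in group 7, so Mn⁴⁺ is d³ (7 − 4 = 3).
Configuration: t2g^3 e_g^0 → 3 unpaired electrons.
μ(spin-only) = √[3(3+2)] = √15 ≈ 3.87 BM.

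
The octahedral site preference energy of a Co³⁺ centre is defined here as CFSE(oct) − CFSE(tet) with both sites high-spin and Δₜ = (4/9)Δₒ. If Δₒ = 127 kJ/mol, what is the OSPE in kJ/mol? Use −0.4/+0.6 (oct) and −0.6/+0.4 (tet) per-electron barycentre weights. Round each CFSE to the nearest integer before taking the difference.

Co sits in group 9; removing 3 electrons leaves Co³⁺ with 9 − 3 = 6 d electrons.
Octahedral (high-spin): t₂g⁴ eg², CFSE = 4(−0.4) + 2(+0.6) = -0.4Δₒ = -0.4 × 127 = -51 kJ/mol.
Tetrahedral e³ t₂³ gives -0.6Δₜ = -0.6 × (4/9) × 127 = -34 kJ/mol.
OSPE = CFSE(oct) − CFSE(tet) = -51 − (-34) = -17 kJ/mol.

-17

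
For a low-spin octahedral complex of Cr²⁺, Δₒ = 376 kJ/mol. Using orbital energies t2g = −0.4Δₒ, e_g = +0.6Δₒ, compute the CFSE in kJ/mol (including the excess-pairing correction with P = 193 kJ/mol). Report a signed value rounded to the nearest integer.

-409

Group 6 minus oxidation state +2 gives a d⁴ configuration for Cr²⁺.
Electron filling gives t2g^4 e_g^0.
CFSE(orbital) = 4×(-0.4Δₒ) + 0×(0.6Δₒ) = -1.6Δₒ; with Δₒ = 376 kJ/mol that is -602 kJ/mol.
Relative to high-spin t2g^3 e_g^1 (0 paired), the low-spin configuration has 1 additional pair, contributing +1 × 193 = +193 kJ/mol.
Net CFSE = -602 + 193 = -409 kJ/mol.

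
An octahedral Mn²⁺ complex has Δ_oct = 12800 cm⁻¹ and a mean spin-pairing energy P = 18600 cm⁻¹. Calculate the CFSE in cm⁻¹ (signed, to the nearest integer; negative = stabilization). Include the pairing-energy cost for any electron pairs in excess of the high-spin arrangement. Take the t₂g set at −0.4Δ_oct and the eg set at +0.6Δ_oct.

Mn²⁺: group 7, so d-count = 7 − 2 = 5.
With Δ_oct < P the complex is high-spin.
Configuration: t₂g³ eg².
Orbital CFSE = 0.0Δ_oct = 0.0 × 12800 = 0 cm⁻¹.
High-spin has no excess pairs, so no pairing correction applies.

0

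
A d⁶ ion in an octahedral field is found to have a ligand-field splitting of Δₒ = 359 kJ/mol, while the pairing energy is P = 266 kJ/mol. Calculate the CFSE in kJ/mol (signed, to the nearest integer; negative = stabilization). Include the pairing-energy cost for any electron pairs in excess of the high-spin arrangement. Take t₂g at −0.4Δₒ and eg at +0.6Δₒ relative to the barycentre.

Δₒ > P, so pairing is preferred: the ground state is low-spin.
That gives t₂g⁶ eg⁰.
Orbital CFSE = -2.4Δₒ = -2.4 × 359 = -862 kJ/mol.
Excess pairs vs high-spin: 3 − 1 = 2; pairing cost = +532 kJ/mol.
Net CFSE = -862 + 532 = -330 kJ/mol.

-330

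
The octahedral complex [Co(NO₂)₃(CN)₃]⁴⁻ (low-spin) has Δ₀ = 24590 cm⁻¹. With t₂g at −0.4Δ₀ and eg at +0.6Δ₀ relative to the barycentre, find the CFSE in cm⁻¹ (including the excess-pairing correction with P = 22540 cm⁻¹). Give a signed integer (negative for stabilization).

-21722

Ligand charges: 3×(-1) from NO₂⁻ and 3×(-1) from CN⁻ sum to -6; with overall charge -4, Co is +2.
Co²⁺: group 9, so d-count = 9 − 2 = 7.
Configuration: t₂g⁶ eg¹.
The orbital stabilization is -1.8Δ₀ = -1.8 × 24590 = -44262 cm⁻¹.
High-spin d⁷ would be t₂g⁵ eg² with 2 pairs; low-spin has 3, so 1 excess pair costs +1P = +22540 cm⁻¹.
Net CFSE = -44262 + 22540 = -21722 cm⁻¹.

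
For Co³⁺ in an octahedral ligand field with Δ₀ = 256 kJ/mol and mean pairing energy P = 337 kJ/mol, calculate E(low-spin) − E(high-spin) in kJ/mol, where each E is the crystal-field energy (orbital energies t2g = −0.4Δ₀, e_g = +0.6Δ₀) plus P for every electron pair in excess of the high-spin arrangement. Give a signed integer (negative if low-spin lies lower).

Group 9 minus oxidation state +3 gives a d⁶ configuration for Co³⁺.
In the high-spin limit (t2g^4 e_g^2) the orbital term is -0.4Δ₀ = -102 kJ/mol, with no excess pairing.
Low-spin: t2g^6 e_g^0, orbital CFSE = -2.4Δ₀ = -614 kJ/mol; plus 2 excess pairs × P = +674 kJ/mol; total 60 kJ/mol.
E(LS) − E(HS) = 60 − (-102) = 162 kJ/mol.

162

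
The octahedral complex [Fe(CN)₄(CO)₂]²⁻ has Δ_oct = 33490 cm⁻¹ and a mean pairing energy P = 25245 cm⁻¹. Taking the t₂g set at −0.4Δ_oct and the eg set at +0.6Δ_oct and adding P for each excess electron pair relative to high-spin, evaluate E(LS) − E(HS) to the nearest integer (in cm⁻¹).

Ligand charges: 4×(-1) from CN⁻ and 2×(+0) from CO sum to -4; with overall charge -2, Fe is +2.
Group 8 minus oxidation state +2 gives a d⁶ configuration for Fe²⁺.
High-spin: t₂g⁴ eg², CFSE = -0.4Δ_oct = -13396 cm⁻¹.
Low-spin: t₂g⁶ eg⁰, orbital CFSE = -2.4Δ_oct = -80376 cm⁻¹; plus 2 excess pairs × P = +50490 cm⁻¹; total -29886 cm⁻¹.
The difference is -29886 − (-13396) = -16490 cm⁻¹, so low-spin lies lower.

-16490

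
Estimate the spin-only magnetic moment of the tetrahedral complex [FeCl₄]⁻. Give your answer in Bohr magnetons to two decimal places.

Each Cl⁻ contributes -1; 4 × (-1) = -4. With overall charge -1, Fe is in the +3 oxidation state.
Fe sits in group 8; removing 3 electrons leaves Fe³⁺ with 8 − 3 = 5 d electrons.
With tetrahedral geometry the complex is necessarily high-spin.
Configuration: e² t₂³ → 5 unpaired electrons.
μ(spin-only) = √[5(5+2)] = √35 ≈ 5.92 Bohr magnetons.

5.92 Bohr magnetons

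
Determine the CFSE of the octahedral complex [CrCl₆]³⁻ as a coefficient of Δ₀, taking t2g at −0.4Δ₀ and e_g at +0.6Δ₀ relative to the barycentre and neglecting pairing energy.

Each Cl⁻ contributes -1; 6 × (-1) = -6. With overall charge -3, Cr is in the +3 oxidation state.
Cr³⁺: group 6, so d-count = 6 − 3 = 3.
Configuration: t2g^3 e_g^0.
CFSE = 3(-0.4Δ₀) + 0(0.6Δ₀) = -1.2Δ₀ + 0.0Δ₀ = -1.2Δ₀.

-1.2 Δ₀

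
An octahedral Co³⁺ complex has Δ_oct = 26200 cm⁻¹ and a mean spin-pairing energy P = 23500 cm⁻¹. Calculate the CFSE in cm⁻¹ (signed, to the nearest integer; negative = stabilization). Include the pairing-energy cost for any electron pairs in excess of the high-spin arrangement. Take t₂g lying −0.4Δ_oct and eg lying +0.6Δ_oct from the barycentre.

-15880

Co³⁺: group 9, so d-count = 9 − 3 = 6.
Here Δ_oct > P (26200 > 23500), so the low-spin state is favoured.
That gives t₂g⁶ eg⁰.
Orbital CFSE = -2.4Δ_oct = -2.4 × 26200 = -62880 cm⁻¹.
Excess pairs vs high-spin: 3 − 1 = 2; pairing cost = +47000 cm⁻¹.
Net CFSE = -62880 + 47000 = -15880 cm⁻¹.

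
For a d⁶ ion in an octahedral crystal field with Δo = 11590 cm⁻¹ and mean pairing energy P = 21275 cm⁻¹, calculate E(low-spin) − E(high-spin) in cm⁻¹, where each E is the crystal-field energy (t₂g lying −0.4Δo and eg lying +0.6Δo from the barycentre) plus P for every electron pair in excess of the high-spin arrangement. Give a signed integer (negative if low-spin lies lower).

19370

High-spin: t₂g⁴ eg², CFSE = -0.4Δo = -4636 cm⁻¹.
For low-spin the configuration is t₂g⁶ eg⁰: orbital energy -2.4 × 11590 = -27816 cm⁻¹, and 2 additional pairs relative to high-spin add 42550 cm⁻¹, giving 14734 cm⁻¹.
E(LS) − E(HS) = 14734 − (-4636) = 19370 cm⁻¹.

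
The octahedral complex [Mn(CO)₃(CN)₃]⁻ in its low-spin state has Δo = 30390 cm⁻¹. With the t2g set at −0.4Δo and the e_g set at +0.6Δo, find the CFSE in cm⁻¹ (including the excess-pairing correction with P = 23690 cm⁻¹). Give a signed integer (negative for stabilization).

-13400

Ligand charges: 3×(+0) from CO and 3×(-1) from CN⁻ sum to -3; with overall charge -1, Mn is +2.
Group 7 minus oxidation state +2 gives a d⁵ configuration for Mn²⁺.
The d⁵ electrons fill as t2g^5 e_g^0.
Orbital CFSE = 5(-0.4) + 0(0.6) = -2.0Δo = -2.0 × 30390 = -60780 cm⁻¹.
Pairing penalty: 2 pairs vs 0 in the high-spin reference → 2 extra × P = 47380 cm⁻¹.
Overall CFSE = -60780 + 47380 = -13400 cm⁻¹.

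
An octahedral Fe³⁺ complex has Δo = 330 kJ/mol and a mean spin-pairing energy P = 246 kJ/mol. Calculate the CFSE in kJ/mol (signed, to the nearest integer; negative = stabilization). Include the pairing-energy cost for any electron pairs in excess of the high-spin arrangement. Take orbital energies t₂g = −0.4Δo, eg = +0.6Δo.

-168

Group 8 minus oxidation state +3 gives a d⁵ configuration for Fe³⁺.
Here Δo > P (330 > 246), so the low-spin state is favoured.
Configuration: t₂g⁵ eg⁰.
Orbital CFSE = -2.0Δo = -2.0 × 330 = -660 kJ/mol.
Excess pairs vs high-spin: 2 − 0 = 2; pairing cost = +492 kJ/mol.
Net CFSE = -660 + 492 = -168 kJ/mol.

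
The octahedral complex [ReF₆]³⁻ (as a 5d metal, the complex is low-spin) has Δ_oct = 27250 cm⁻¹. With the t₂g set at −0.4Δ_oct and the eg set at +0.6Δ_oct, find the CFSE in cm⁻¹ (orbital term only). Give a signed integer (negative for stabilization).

Each F⁻ contributes -1; 6 × (-1) = -6. With overall charge -3, Re is in the +3 oxidation state.
Re sits in group 7; removing 3 electrons leaves Re³⁺ with 7 − 3 = 4 d electrons.
The d⁴ electrons fill as t₂g⁴ eg⁰.
Orbital CFSE = 4(-0.4) + 0(0.6) = -1.6Δ_oct = -1.6 × 27250 = -43600 cm⁻¹.

-43600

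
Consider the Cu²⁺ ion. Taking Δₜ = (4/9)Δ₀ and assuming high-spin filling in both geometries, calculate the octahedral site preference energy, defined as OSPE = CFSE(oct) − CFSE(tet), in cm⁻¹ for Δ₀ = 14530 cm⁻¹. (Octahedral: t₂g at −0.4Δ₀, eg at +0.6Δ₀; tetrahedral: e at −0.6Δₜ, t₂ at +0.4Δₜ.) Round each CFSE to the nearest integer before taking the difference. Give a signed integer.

-6135

Group 11 minus oxidation state +2 gives a d⁹ configuration for Cu²⁺.
In an octahedral site d⁹ (HS) is t₂g⁶ eg³, giving CFSE(oct) = -0.6Δ₀ = -8718 cm⁻¹.
In a tetrahedral site the filling is e⁴ t₂⁵: CFSE(tet) = -0.4Δₜ = -0.4 × (4/9)(14530) = -2583 cm⁻¹.
OSPE = -8718 − (-2583) = -6135 cm⁻¹.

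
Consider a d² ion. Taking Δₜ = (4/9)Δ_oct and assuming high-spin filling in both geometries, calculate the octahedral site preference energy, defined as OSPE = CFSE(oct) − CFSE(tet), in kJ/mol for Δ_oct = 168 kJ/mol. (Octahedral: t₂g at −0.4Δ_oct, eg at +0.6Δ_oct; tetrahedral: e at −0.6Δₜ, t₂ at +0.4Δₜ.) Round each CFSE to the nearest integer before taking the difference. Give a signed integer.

-44

In an octahedral site d² (HS) is t₂g² eg⁰, giving CFSE(oct) = -0.8Δ_oct = -134 kJ/mol.
Tetrahedral e² t₂⁰ gives -1.2Δₜ = -1.2 × (4/9) × 168 = -90 kJ/mol.
OSPE = CFSE(oct) − CFSE(tet) = -134 − (-90) = -44 kJ/mol.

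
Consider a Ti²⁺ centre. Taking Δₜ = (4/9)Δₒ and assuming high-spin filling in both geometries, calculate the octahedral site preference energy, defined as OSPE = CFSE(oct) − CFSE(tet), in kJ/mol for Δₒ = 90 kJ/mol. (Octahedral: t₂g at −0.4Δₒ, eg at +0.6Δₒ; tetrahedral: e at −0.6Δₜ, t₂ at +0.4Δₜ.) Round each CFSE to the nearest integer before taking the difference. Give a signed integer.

Group 4 minus oxidation state +2 gives a d² configuration for Ti²⁺.
Octahedral high-spin t₂g² eg⁰: CFSE = -0.8 × 90 = -72 kJ/mol.
Tetrahedral: e² t₂⁰, CFSE = 2(−0.6) + 0(+0.4) = -1.2Δₜ = -1.2 × (4/9) × 90 = -48 kJ/mol.
OSPE = CFSE(oct) − CFSE(tet) = -72 − (-48) = -24 kJ/mol.

-24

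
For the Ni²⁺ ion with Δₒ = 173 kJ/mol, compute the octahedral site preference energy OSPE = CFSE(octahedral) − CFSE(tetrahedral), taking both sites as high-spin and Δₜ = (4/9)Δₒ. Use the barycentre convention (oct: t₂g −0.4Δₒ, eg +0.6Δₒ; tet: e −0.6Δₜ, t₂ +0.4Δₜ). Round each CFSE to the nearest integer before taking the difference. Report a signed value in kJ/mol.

Ni sits in group 10; removing 2 electrons leaves Ni²⁺ with 10 − 2 = 8 d electrons.
Octahedral (high-spin): t₂g⁶ eg², CFSE = 6(−0.4) + 2(+0.6) = -1.2Δₒ = -1.2 × 173 = -208 kJ/mol.
In a tetrahedral site the filling is e⁴ t₂⁴: CFSE(tet) = -0.8Δₜ = -0.8 × (4/9)(173) = -62 kJ/mol.
Subtracting, OSPE = -208 − (-62) = -146 kJ/mol.

-146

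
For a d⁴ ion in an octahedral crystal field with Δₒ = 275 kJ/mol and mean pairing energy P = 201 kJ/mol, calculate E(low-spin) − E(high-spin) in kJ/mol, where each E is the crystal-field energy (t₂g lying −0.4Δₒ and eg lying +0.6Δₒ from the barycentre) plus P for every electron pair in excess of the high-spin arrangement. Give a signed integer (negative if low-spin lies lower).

-74

High-spin d⁴ fills as t₂g³ eg¹ with CFSE 3(−0.4) + 1(+0.6) = -0.6Δₒ = -165 kJ/mol.
For low-spin the configuration is t₂g⁴ eg⁰: orbital energy -1.6 × 275 = -440 kJ/mol, and 1 additional pair relative to high-spin adds 201 kJ/mol, giving -239 kJ/mol.
E(LS) − E(HS) = -239 − (-165) = -74 kJ/mol.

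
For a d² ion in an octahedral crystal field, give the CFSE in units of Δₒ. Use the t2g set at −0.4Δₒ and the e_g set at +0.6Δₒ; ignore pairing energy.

For octahedral d² the high- and low-spin configurations coincide.
Configuration: t2g^2 e_g^0.
CFSE = 2(-0.4Δₒ) + 0(0.6Δₒ) = -0.8Δₒ + 0.0Δₒ = -0.8Δₒ.

-0.8 Δₒ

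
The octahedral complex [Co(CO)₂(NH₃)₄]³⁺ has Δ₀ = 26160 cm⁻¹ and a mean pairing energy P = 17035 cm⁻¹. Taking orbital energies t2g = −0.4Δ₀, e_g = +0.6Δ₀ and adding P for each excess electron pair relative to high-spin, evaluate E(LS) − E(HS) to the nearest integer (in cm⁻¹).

Ligand charges: 2×(+0) from CO and 4×(+0) from NH₃ sum to +0; with overall charge +3, Co is +3.
Co³⁺: group 9, so d-count = 9 − 3 = 6.
High-spin: t2g^4 e_g^2, CFSE = -0.4Δ₀ = -10464 cm⁻¹.
Low-spin: t2g^6 e_g^0, orbital CFSE = -2.4Δ₀ = -62784 cm⁻¹; plus 2 excess pairs × P = +34070 cm⁻¹; total -28714 cm⁻¹.
The difference is -28714 − (-10464) = -18250 cm⁻¹, so low-spin lies lower.

-18250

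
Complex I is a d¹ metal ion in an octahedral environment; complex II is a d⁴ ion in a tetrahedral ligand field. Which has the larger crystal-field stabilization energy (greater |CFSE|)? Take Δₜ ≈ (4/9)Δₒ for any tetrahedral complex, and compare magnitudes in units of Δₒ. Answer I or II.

I

I: t₂g¹ eg⁰, CFSE = -0.4Δₒ.
II: Tetrahedral fields are weak (Δₜ ≈ 4/9 Δₒ), so electrons fill high-spin; e^2 t2^2, CFSE = -0.4Δₜ ≈ -0.18Δₒ.
So I has the larger |CFSE|.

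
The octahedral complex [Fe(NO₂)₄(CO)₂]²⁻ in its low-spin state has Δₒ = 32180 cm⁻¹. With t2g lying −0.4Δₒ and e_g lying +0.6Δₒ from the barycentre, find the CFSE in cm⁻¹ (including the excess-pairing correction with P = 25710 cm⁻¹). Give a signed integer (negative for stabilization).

Ligand charges: 4×(-1) from NO₂⁻ and 2×(+0) from CO sum to -4; with overall charge -2, Fe is +2.
Group 8 minus oxidation state +2 gives a d⁶ configuration for Fe²⁺.
The d⁶ electrons fill as t2g^6 e_g^0.
CFSE(orbital) = 6×(-0.4Δₒ) + 0×(0.6Δₒ) = -2.4Δₒ; with Δₒ = 32180 cm⁻¹ that is -77232 cm⁻¹.
Relative to high-spin t2g^4 e_g^2 (1 paired), the low-spin configuration has 2 additional pairs, contributing +2 × 25710 = +51420 cm⁻¹.
Combining: -77232 + 51420 = -25812 cm⁻¹.

-25812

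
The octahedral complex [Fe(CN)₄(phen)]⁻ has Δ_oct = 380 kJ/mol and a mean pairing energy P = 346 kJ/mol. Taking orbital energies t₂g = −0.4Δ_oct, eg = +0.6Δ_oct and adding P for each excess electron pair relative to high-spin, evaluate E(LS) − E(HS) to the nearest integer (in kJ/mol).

-68

Ligand charges: 4×(-1) from CN⁻ and 1×(+0) from phen sum to -4; with overall charge -1, Fe is +3.
Group 8 minus oxidation state +3 gives a d⁵ configuration for Fe³⁺.
High-spin d⁵ fills as t₂g³ eg² with CFSE 3(−0.4) + 2(+0.6) = 0.0Δ_oct = 0 kJ/mol.
For low-spin the configuration is t₂g⁵ eg⁰: orbital energy -2.0 × 380 = -760 kJ/mol, and 2 additional pairs relative to high-spin add 692 kJ/mol, giving -68 kJ/mol.
Thus E(LS) − E(HS) = -68 kJ/mol.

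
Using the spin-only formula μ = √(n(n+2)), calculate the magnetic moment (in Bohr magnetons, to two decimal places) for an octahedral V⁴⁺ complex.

Group 5 minus oxidation state +4 gives a d¹ configuration for V⁴⁺.
For octahedral d¹ the high- and low-spin configurations coincide.
Configuration: t₂g¹ eg⁰ → 1 unpaired electron.
μ(spin-only) = √[1(1+2)] = √3 ≈ 1.73 Bohr magnetons.

1.73 Bohr magnetons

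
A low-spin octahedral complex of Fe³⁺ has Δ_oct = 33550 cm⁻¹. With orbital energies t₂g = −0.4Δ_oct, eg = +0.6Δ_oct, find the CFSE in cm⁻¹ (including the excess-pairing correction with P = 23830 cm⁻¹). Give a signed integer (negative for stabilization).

-19440

Fe is in group 8, so Fe³⁺ is d⁵ (8 − 3 = 5).
Configuration: t₂g⁵ eg⁰.
The orbital stabilization is -2.0Δ_oct = -2.0 × 33550 = -67100 cm⁻¹.
Relative to high-spin t₂g³ eg² (0 paired), the low-spin configuration has 2 additional pairs, contributing +2 × 23830 = +47660 cm⁻¹.
Combining: -67100 + 47660 = -19440 cm⁻¹.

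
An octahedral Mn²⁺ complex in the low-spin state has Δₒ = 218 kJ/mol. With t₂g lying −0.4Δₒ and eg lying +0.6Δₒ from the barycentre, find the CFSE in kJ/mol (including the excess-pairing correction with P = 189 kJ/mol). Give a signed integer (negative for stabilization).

-58

Group 7 minus oxidation state +2 gives a d⁵ configuration for Mn²⁺.
The d⁵ electrons fill as t₂g⁵ eg⁰.
CFSE(orbital) = 5×(-0.4Δₒ) + 0×(0.6Δₒ) = -2.0Δₒ; with Δₒ = 218 kJ/mol that is -436 kJ/mol.
High-spin d⁵ would be t₂g³ eg² with 0 pairs; low-spin has 2, so 2 excess pairs cost +2P = +378 kJ/mol.
Combining: -436 + 378 = -58 kJ/mol.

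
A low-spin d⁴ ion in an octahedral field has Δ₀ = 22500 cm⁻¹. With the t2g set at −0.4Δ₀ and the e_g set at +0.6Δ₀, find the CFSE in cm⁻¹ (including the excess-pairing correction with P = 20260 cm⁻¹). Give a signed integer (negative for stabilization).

-15740

The d⁴ electrons fill as t2g^4 e_g^0.
Orbital CFSE = 4(-0.4) + 0(0.6) = -1.6Δ₀ = -1.6 × 22500 = -36000 cm⁻¹.
High-spin d⁴ would be t2g^3 e_g^1 with 0 pairs; low-spin has 1, so 1 excess pair costs +1P = +20260 cm⁻¹.
Net CFSE = -36000 + 20260 = -15740 cm⁻¹.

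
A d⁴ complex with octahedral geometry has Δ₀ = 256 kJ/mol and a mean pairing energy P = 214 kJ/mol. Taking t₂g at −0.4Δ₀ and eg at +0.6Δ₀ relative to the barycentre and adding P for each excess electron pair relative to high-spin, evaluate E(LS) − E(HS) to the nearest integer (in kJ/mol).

-42

High-spin d⁴ fills as t₂g³ eg¹ with CFSE 3(−0.4) + 1(+0.6) = -0.6Δ₀ = -154 kJ/mol.
Low-spin: t₂g⁴ eg⁰, orbital CFSE = -1.6Δ₀ = -410 kJ/mol; plus 1 excess pair × P = +214 kJ/mol; total -196 kJ/mol.
The difference is -196 − (-154) = -42 kJ/mol, so low-spin lies lower.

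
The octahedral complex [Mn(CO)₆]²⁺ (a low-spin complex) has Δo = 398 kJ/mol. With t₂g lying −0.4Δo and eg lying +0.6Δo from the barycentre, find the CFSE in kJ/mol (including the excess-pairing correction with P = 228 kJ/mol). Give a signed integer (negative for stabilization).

CO is neutral, so the +2 overall charge sits on Mn: oxidation state +2.
Mn sits in group 7; removing 2 electrons leaves Mn²⁺ with 7 − 2 = 5 d electrons.
The d⁵ electrons fill as t₂g⁵ eg⁰.
The orbital stabilization is -2.0Δo = -2.0 × 398 = -796 kJ/mol.
Pairing penalty: 2 pairs vs 0 in the high-spin reference → 2 extra × P = 456 kJ/mol.
Net CFSE = -796 + 456 = -340 kJ/mol.

-340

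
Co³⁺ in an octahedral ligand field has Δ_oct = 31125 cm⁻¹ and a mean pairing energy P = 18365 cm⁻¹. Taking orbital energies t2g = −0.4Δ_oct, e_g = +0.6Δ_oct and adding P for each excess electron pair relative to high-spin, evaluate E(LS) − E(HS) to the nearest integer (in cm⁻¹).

Co is in group 9, so Co³⁺ is d⁶ (9 − 3 = 6).
High-spin: t2g^4 e_g^2, CFSE = -0.4Δ_oct = -12450 cm⁻¹.
Low-spin: t2g^6 e_g^0, orbital CFSE = -2.4Δ_oct = -74700 cm⁻¹; plus 2 excess pairs × P = +36730 cm⁻¹; total -37970 cm⁻¹.
E(LS) − E(HS) = -37970 − (-12450) = -25520 cm⁻¹.

-25520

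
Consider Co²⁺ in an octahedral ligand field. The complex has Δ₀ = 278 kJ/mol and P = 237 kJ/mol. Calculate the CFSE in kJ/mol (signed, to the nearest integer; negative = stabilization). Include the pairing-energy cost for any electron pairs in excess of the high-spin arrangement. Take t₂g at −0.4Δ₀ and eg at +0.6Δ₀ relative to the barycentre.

Co²⁺: group 9, so d-count = 9 − 2 = 7.
Here Δ₀ > P (278 > 237), so the low-spin state is favoured.
That gives t₂g⁶ eg¹.
Orbital CFSE = -1.8Δ₀ = -1.8 × 278 = -500 kJ/mol.
Excess pairs vs high-spin: 3 − 2 = 1; pairing cost = +237 kJ/mol.
Net CFSE = -500 + 237 = -263 kJ/mol.

-263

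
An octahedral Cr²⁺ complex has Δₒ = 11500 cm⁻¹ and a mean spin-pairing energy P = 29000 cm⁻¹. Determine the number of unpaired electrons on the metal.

4

Cr sits in group 6; removing 2 electrons leaves Cr²⁺ with 6 − 2 = 4 d electrons.
With Δₒ < P the complex is high-spin.
That gives t₂g³ eg¹.
Unpaired electrons: 4.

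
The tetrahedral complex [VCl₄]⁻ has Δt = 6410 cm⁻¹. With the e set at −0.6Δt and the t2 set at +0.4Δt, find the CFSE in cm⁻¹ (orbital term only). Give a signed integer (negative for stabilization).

-7692

Each Cl⁻ contributes -1; 4 × (-1) = -4. With overall charge -1, V is in the +3 oxidation state.
V³⁺: group 5, so d-count = 5 − 3 = 2.
Tetrahedral splitting is small, so the complex is high-spin.
The d² electrons fill as e^2 t2^0.
CFSE(orbital) = 2×(-0.6Δt) + 0×(0.4Δt) = -1.2Δt; with Δt = 6410 cm⁻¹ that is -7692 cm⁻¹.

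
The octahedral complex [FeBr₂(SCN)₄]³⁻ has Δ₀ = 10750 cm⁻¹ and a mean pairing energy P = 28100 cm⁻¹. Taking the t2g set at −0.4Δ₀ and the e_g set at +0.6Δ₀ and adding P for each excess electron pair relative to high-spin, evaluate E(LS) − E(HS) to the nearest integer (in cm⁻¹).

34700

Ligand charges: 2×(-1) from Br⁻ and 4×(-1) from SCN⁻ sum to -6; with overall charge -3, Fe is +3.
Group 8 minus oxidation state +3 gives a d⁵ configuration for Fe³⁺.
High-spin: t2g^3 e_g^2, CFSE = 0.0Δ₀ = 0 cm⁻¹.
Low-spin: t2g^5 e_g^0, orbital CFSE = -2.0Δ₀ = -21500 cm⁻¹; plus 2 excess pairs × P = +56200 cm⁻¹; total 34700 cm⁻¹.
E(LS) − E(HS) = 34700 − (0) = 34700 cm⁻¹.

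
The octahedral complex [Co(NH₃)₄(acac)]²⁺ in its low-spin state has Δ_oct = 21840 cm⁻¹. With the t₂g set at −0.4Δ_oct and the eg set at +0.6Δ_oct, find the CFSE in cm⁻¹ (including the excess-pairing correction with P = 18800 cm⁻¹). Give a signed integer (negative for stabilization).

-14816

Ligand charges: 4×(+0) from NH₃ and 1×(-1) from acac⁻ sum to -1; with overall charge +2, Co is +3.
Group 9 minus oxidation state +3 gives a d⁶ configuration for Co³⁺.
Configuration: t₂g⁶ eg⁰.
The orbital stabilization is -2.4Δ_oct = -2.4 × 21840 = -52416 cm⁻¹.
High-spin d⁶ would be t₂g⁴ eg² with 1 pair; low-spin has 3, so 2 excess pairs cost +2P = +37600 cm⁻¹.
Overall CFSE = -52416 + 37600 = -14816 cm⁻¹.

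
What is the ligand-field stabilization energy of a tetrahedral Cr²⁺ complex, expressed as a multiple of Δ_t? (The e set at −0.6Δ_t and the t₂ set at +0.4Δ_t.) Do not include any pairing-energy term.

-0.4 Δ_t

Cr is in group 6, so Cr²⁺ is d⁴ (6 − 2 = 4).
With tetrahedral geometry the complex is necessarily high-spin.
Configuration: e² t₂².
CFSE = 2(-0.6Δ_t) + 2(0.4Δ_t) = -1.2Δ_t + 0.8Δ_t = -0.4Δ_t.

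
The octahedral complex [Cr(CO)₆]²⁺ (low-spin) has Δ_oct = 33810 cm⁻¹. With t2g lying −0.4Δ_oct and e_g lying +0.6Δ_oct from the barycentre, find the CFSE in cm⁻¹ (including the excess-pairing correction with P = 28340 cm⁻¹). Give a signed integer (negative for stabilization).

CO is neutral, so the +2 overall charge sits on Cr: oxidation state +2.
Cr²⁺: group 6, so d-count = 6 − 2 = 4.
Configuration: t2g^4 e_g^0.
The orbital stabilization is -1.6Δ_oct = -1.6 × 33810 = -54096 cm⁻¹.
Relative to high-spin t2g^3 e_g^1 (0 paired), the low-spin configuration has 1 additional pair, contributing +1 × 28340 = +28340 cm⁻¹.
Net CFSE = -54096 + 28340 = -25756 cm⁻¹.

-25756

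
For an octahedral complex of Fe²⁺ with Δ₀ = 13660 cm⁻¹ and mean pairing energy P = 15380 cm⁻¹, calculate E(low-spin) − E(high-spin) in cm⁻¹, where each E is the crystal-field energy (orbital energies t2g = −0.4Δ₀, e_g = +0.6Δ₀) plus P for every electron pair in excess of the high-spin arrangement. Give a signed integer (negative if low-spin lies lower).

3440

Fe sits in group 8; removing 2 electrons leaves Fe²⁺ with 8 − 2 = 6 d electrons.
High-spin: t2g^4 e_g^2, CFSE = -0.4Δ₀ = -5464 cm⁻¹.
Low-spin t2g^6 e_g^0 gives -2.4Δ₀ = -32784 cm⁻¹, but forming 2 extra pairs costs 2P = 30760 cm⁻¹, so E(LS) = -32784 + 30760 = -2024 cm⁻¹.
Thus E(LS) − E(HS) = 3440 cm⁻¹.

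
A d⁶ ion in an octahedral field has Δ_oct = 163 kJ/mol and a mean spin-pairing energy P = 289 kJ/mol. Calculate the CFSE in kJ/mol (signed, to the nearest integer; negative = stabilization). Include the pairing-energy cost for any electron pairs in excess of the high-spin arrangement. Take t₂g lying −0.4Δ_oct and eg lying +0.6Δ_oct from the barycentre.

-65

With Δ_oct < P the complex is high-spin.
Configuration: t₂g⁴ eg².
Orbital CFSE = -0.4Δ_oct = -0.4 × 163 = -65 kJ/mol.
High-spin has no excess pairs, so no pairing correction applies.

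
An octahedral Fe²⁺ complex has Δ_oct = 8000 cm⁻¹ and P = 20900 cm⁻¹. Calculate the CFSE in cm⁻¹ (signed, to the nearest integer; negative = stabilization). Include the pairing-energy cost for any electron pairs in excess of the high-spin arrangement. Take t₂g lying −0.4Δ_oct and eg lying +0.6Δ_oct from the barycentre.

-3200

Fe sits in group 8; removing 2 electrons leaves Fe²⁺ with 8 − 2 = 6 d electrons.
Since Δ_oct = 8000 cm⁻¹ < P = 20900 cm⁻¹, the complex adopts the high-spin configuration.
That gives t₂g⁴ eg².
Orbital CFSE = -0.4Δ_oct = -0.4 × 8000 = -3200 cm⁻¹.
High-spin has no excess pairs, so no pairing correction applies.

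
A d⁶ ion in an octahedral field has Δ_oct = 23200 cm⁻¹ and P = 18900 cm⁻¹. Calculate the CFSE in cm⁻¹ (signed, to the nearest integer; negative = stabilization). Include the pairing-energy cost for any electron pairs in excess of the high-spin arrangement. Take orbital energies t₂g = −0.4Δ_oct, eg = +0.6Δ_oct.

Since Δ_oct = 23200 cm⁻¹ > P = 18900 cm⁻¹, the complex adopts the low-spin configuration.
That gives t₂g⁶ eg⁰.
Orbital CFSE = -2.4Δ_oct = -2.4 × 23200 = -55680 cm⁻¹.
Excess pairs vs high-spin: 3 − 1 = 2; pairing cost = +37800 cm⁻¹.
Net CFSE = -55680 + 37800 = -17880 cm⁻¹.

-17880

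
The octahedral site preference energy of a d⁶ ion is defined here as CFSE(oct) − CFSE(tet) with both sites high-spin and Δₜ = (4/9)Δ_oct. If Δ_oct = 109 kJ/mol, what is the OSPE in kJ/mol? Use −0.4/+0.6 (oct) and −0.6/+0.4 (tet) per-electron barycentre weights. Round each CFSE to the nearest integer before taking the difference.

Octahedral high-spin t₂g⁴ eg²: CFSE = -0.4 × 109 = -44 kJ/mol.
Tetrahedral e³ t₂³ gives -0.6Δₜ = -0.6 × (4/9) × 109 = -29 kJ/mol.
Subtracting, OSPE = -44 − (-29) = -15 kJ/mol.

-15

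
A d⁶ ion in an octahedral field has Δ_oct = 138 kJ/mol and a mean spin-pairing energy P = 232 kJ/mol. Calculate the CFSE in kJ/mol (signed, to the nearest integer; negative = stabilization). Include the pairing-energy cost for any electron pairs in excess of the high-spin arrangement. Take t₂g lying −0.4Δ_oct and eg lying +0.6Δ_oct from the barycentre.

-55

Since Δ_oct = 138 kJ/mol < P = 232 kJ/mol, the complex adopts the high-spin configuration.
Filling d⁶ accordingly: t₂g⁴ eg².
Orbital CFSE = -0.4Δ_oct = -0.4 × 138 = -55 kJ/mol.
High-spin has no excess pairs, so no pairing correction applies.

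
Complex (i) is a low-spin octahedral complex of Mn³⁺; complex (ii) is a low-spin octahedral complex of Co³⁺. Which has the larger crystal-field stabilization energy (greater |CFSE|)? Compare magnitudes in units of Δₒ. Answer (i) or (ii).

(ii)

(i): Mn is in group 7, so Mn³⁺ is d⁴ (7 − 3 = 4); t₂g⁴ eg⁰, CFSE = -1.6Δₒ.
(ii): Group 9 minus oxidation state +3 gives a d⁶ configuration for Co³⁺; t₂g⁶ eg⁰, CFSE = -2.4Δₒ.
So (ii) has the larger |CFSE|.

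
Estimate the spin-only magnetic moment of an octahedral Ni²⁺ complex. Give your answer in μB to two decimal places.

2.83 μB

Ni²⁺: group 10, so d-count = 10 − 2 = 8.
Configuration: t₂g⁶ eg² → 2 unpaired electrons.
μ(spin-only) = √[2(2+2)] = √8 ≈ 2.83 μB.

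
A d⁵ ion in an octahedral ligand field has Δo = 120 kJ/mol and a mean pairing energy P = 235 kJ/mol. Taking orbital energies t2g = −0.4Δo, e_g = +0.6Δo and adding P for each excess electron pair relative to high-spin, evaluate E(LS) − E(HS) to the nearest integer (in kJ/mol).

In the high-spin limit (t2g^3 e_g^2) the orbital term is 0.0Δo = 0 kJ/mol, with no excess pairing.
Low-spin: t2g^5 e_g^0, orbital CFSE = -2.0Δo = -240 kJ/mol; plus 2 excess pairs × P = +470 kJ/mol; total 230 kJ/mol.
Thus E(LS) − E(HS) = 230 kJ/mol.

230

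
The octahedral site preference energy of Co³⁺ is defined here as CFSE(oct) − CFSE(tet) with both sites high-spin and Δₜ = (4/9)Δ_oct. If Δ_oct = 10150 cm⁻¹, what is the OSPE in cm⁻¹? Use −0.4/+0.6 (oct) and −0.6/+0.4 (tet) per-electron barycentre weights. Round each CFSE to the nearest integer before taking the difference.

Group 9 minus oxidation state +3 gives a d⁶ configuration for Co³⁺.
Octahedral (high-spin): t2g^4 e_g^2, CFSE = 4(−0.4) + 2(+0.6) = -0.4Δ_oct = -0.4 × 10150 = -4060 cm⁻¹.
Tetrahedral: e^3 t2^3, CFSE = 3(−0.6) + 3(+0.4) = -0.6Δₜ = -0.6 × (4/9) × 10150 = -2707 cm⁻¹.
OSPE = CFSE(oct) − CFSE(tet) = -4060 − (-2707) = -1353 cm⁻¹.

-1353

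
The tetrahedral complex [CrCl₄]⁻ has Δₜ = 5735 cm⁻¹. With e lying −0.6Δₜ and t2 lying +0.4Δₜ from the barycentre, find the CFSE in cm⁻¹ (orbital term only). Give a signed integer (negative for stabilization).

Each Cl⁻ contributes -1; 4 × (-1) = -4. With overall charge -1, Cr is in the +3 oxidation state.
Group 6 minus oxidation state +3 gives a d³ configuration for Cr³⁺.
With tetrahedral geometry the complex is necessarily high-spin.
The d³ electrons fill as e^2 t2^1.
The orbital stabilization is -0.8Δₜ = -0.8 × 5735 = -4588 cm⁻¹.

-4588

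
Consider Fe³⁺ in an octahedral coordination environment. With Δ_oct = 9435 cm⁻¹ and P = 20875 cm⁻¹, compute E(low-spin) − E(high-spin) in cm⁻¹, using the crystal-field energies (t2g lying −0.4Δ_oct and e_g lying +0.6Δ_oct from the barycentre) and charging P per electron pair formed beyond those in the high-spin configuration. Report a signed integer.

22880

Fe sits in group 8; removing 3 electrons leaves Fe³⁺ with 8 − 3 = 5 d electrons.
In the high-spin limit (t2g^3 e_g^2) the orbital term is 0.0Δ_oct = 0 cm⁻¹, with no excess pairing.
Low-spin: t2g^5 e_g^0, orbital CFSE = -2.0Δ_oct = -18870 cm⁻¹; plus 2 excess pairs × P = +41750 cm⁻¹; total 22880 cm⁻¹.
The difference is 22880 − (0) = 22880 cm⁻¹, so high-spin lies lower.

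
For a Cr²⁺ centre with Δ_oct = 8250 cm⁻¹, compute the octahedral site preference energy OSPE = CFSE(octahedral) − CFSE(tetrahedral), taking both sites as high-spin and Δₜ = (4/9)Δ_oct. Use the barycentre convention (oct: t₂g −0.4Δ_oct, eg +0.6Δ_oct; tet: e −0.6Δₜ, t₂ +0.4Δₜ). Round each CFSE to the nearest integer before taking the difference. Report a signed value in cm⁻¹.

Group 6 minus oxidation state +2 gives a d⁴ configuration for Cr²⁺.
Octahedral high-spin t₂g³ eg¹: CFSE = -0.6 × 8250 = -4950 cm⁻¹.
In a tetrahedral site the filling is e² t₂²: CFSE(tet) = -0.4Δₜ = -0.4 × (4/9)(8250) = -1467 cm⁻¹.
OSPE = CFSE(oct) − CFSE(tet) = -4950 − (-1467) = -3483 cm⁻¹.

-3483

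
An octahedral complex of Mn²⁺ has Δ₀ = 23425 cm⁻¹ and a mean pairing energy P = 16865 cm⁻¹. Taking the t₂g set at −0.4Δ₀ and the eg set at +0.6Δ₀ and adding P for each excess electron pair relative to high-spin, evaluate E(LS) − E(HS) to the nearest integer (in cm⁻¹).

-13120

Mn sits in group 7; removing 2 electrons leaves Mn²⁺ with 7 − 2 = 5 d electrons.
High-spin d⁵ fills as t₂g³ eg² with CFSE 3(−0.4) + 2(+0.6) = 0.0Δ₀ = 0 cm⁻¹.
Low-spin: t₂g⁵ eg⁰, orbital CFSE = -2.0Δ₀ = -46850 cm⁻¹; plus 2 excess pairs × P = +33730 cm⁻¹; total -13120 cm⁻¹.
The difference is -13120 − (0) = -13120 cm⁻¹, so low-spin lies lower.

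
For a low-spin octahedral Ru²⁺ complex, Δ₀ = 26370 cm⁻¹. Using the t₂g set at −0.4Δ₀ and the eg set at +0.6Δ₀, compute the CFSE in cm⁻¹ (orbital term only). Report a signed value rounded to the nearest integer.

-63288

Ru²⁺: group 8, so d-count = 8 − 2 = 6.
Electron filling gives t₂g⁶ eg⁰.
The orbital stabilization is -2.4Δ₀ = -2.4 × 26370 = -63288 cm⁻¹.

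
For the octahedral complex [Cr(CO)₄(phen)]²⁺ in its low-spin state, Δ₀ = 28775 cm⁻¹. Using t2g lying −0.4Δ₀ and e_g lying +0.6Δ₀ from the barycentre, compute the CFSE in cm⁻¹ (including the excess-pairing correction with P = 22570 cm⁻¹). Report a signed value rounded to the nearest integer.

-23470

Ligand charges: 4×(+0) from CO and 1×(+0) from phen sum to +0; with overall charge +2, Cr is +2.
Cr²⁺: group 6, so d-count = 6 − 2 = 4.
Configuration: t2g^4 e_g^0.
The orbital stabilization is -1.6Δ₀ = -1.6 × 28775 = -46040 cm⁻¹.
Relative to high-spin t2g^3 e_g^1 (0 paired), the low-spin configuration has 1 additional pair, contributing +1 × 22570 = +22570 cm⁻¹.
Combining: -46040 + 22570 = -23470 cm⁻¹.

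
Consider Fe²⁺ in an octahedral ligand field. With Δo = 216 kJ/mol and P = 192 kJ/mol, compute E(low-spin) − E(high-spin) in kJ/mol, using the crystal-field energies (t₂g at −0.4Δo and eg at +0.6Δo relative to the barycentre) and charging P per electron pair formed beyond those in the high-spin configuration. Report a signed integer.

-48

Group 8 minus oxidation state +2 gives a d⁶ configuration for Fe²⁺.
In the high-spin limit (t₂g⁴ eg²) the orbital term is -0.4Δo = -86 kJ/mol, with no excess pairing.
Low-spin t₂g⁶ eg⁰ gives -2.4Δo = -518 kJ/mol, but forming 2 extra pairs costs 2P = 384 kJ/mol, so E(LS) = -518 + 384 = -134 kJ/mol.
E(LS) − E(HS) = -134 − (-86) = -48 kJ/mol.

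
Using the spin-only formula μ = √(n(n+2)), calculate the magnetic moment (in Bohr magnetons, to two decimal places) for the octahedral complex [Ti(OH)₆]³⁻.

1.73 Bohr magnetons

Each OH⁻ contributes -1; 6 × (-1) = -6. With overall charge -3, Ti is in the +3 oxidation state.
Group 4 minus oxidation state +3 gives a d¹ configuration for Ti³⁺.
For octahedral d¹ the high- and low-spin configurations coincide.
Configuration: t₂g¹ eg⁰ → 1 unpaired electron.
μ(spin-only) = √[1(1+2)] = √3 ≈ 1.73 Bohr magnetons.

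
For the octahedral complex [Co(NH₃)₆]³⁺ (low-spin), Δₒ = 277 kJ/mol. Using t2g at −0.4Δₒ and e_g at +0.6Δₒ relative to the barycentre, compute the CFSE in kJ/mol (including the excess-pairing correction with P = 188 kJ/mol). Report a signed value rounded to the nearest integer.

NH₃ is neutral, so the +3 overall charge sits on Co: oxidation state +3.
Co is in group 9, so Co³⁺ is d⁶ (9 − 3 = 6).
Electron filling gives t2g^6 e_g^0.
CFSE(orbital) = 6×(-0.4Δₒ) + 0×(0.6Δₒ) = -2.4Δₒ; with Δₒ = 277 kJ/mol that is -665 kJ/mol.
High-spin d⁶ would be t2g^4 e_g^2 with 1 pair; low-spin has 3, so 2 excess pairs cost +2P = +376 kJ/mol.
Overall CFSE = -665 + 376 = -289 kJ/mol.

-289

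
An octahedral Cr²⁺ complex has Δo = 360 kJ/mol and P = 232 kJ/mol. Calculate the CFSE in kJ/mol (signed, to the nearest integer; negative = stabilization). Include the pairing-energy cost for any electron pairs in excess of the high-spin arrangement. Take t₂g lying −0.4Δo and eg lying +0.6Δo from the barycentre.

-344

Cr sits in group 6; removing 2 electrons leaves Cr²⁺ with 6 − 2 = 4 d electrons.
Here Δo > P (360 > 232), so the low-spin state is favoured.
Filling d⁴ accordingly: t₂g⁴ eg⁰.
Orbital CFSE = -1.6Δo = -1.6 × 360 = -576 kJ/mol.
Excess pairs vs high-spin: 1 − 0 = 1; pairing cost = +232 kJ/mol.
Net CFSE = -576 + 232 = -344 kJ/mol.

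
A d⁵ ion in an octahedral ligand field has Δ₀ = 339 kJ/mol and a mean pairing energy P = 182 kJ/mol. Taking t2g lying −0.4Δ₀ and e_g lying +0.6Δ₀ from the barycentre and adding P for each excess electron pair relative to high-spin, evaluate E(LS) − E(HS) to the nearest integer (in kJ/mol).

High-spin d⁵ fills as t2g^3 e_g^2 with CFSE 3(−0.4) + 2(+0.6) = 0.0Δ₀ = 0 kJ/mol.
Low-spin t2g^5 e_g^0 gives -2.0Δ₀ = -678 kJ/mol, but forming 2 extra pairs costs 2P = 364 kJ/mol, so E(LS) = -678 + 364 = -314 kJ/mol.
The difference is -314 − (0) = -314 kJ/mol, so low-spin lies lower.

-314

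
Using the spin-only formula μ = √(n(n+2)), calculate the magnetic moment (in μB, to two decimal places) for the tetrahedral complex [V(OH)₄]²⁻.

3.87 μB

Each OH⁻ contributes -1; 4 × (-1) = -4. With overall charge -2, V is in the +2 oxidation state.
Group 5 minus oxidation state +2 gives a d³ configuration for V²⁺.
Tetrahedral splitting is small, so the complex is high-spin.
Configuration: e² t₂¹ → 3 unpaired electrons.
μ(spin-only) = √[3(3+2)] = √15 ≈ 3.87 μB.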